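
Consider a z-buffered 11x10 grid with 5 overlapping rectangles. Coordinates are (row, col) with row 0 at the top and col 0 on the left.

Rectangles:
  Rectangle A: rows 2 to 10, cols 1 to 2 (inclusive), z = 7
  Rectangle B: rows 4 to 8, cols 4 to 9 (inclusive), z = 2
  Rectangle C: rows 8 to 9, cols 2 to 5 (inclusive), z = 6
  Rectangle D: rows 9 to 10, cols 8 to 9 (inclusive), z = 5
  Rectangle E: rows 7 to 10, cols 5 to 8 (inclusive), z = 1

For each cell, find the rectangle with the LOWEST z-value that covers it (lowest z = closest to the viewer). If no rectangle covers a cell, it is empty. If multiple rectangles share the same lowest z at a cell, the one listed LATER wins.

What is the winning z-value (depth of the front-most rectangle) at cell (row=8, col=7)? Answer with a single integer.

Answer: 1

Derivation:
Check cell (8,7):
  A: rows 2-10 cols 1-2 -> outside (col miss)
  B: rows 4-8 cols 4-9 z=2 -> covers; best now B (z=2)
  C: rows 8-9 cols 2-5 -> outside (col miss)
  D: rows 9-10 cols 8-9 -> outside (row miss)
  E: rows 7-10 cols 5-8 z=1 -> covers; best now E (z=1)
Winner: E at z=1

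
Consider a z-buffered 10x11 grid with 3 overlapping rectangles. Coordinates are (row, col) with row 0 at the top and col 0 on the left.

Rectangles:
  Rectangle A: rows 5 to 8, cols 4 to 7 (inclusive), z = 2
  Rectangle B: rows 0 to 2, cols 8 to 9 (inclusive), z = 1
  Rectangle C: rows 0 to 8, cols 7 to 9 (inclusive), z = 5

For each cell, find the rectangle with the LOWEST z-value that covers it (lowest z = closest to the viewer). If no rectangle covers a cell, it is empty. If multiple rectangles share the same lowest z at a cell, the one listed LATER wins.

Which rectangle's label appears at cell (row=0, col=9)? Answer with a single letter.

Check cell (0,9):
  A: rows 5-8 cols 4-7 -> outside (row miss)
  B: rows 0-2 cols 8-9 z=1 -> covers; best now B (z=1)
  C: rows 0-8 cols 7-9 z=5 -> covers; best now B (z=1)
Winner: B at z=1

Answer: B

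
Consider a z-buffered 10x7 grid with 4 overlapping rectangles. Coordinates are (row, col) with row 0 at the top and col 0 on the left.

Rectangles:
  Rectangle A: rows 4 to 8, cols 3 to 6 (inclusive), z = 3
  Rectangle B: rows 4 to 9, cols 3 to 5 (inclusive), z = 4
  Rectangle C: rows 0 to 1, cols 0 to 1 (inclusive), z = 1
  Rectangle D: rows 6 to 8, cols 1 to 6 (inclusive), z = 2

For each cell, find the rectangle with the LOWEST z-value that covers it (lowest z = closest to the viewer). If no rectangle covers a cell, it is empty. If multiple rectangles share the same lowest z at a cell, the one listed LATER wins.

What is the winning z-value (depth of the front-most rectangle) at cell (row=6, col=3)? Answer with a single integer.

Answer: 2

Derivation:
Check cell (6,3):
  A: rows 4-8 cols 3-6 z=3 -> covers; best now A (z=3)
  B: rows 4-9 cols 3-5 z=4 -> covers; best now A (z=3)
  C: rows 0-1 cols 0-1 -> outside (row miss)
  D: rows 6-8 cols 1-6 z=2 -> covers; best now D (z=2)
Winner: D at z=2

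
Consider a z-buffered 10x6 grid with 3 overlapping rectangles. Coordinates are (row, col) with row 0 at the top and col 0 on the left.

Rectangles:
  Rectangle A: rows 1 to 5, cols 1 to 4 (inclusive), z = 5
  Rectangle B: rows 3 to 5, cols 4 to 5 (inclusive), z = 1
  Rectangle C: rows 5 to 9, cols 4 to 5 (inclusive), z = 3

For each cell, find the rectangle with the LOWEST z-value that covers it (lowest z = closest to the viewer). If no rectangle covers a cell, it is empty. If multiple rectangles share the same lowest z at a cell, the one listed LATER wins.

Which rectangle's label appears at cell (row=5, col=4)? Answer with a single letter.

Answer: B

Derivation:
Check cell (5,4):
  A: rows 1-5 cols 1-4 z=5 -> covers; best now A (z=5)
  B: rows 3-5 cols 4-5 z=1 -> covers; best now B (z=1)
  C: rows 5-9 cols 4-5 z=3 -> covers; best now B (z=1)
Winner: B at z=1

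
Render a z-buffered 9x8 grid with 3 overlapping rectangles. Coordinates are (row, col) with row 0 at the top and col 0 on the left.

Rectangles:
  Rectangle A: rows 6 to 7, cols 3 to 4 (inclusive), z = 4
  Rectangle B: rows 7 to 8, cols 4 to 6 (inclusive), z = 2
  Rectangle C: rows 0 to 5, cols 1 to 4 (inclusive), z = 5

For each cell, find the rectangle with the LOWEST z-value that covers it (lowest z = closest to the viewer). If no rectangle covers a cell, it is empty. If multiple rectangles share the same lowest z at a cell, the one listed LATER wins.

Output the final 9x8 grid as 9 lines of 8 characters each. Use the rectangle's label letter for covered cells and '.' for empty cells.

.CCCC...
.CCCC...
.CCCC...
.CCCC...
.CCCC...
.CCCC...
...AA...
...ABBB.
....BBB.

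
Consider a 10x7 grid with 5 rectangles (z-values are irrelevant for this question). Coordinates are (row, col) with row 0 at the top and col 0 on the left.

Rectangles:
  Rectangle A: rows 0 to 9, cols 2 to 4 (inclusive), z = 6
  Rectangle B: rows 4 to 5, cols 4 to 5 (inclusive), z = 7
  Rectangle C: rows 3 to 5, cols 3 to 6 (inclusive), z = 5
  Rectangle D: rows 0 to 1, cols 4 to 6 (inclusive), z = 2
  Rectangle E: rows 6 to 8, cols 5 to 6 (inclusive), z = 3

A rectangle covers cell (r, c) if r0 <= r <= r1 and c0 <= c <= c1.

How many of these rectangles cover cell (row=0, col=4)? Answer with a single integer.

Check cell (0,4):
  A: rows 0-9 cols 2-4 -> covers
  B: rows 4-5 cols 4-5 -> outside (row miss)
  C: rows 3-5 cols 3-6 -> outside (row miss)
  D: rows 0-1 cols 4-6 -> covers
  E: rows 6-8 cols 5-6 -> outside (row miss)
Count covering = 2

Answer: 2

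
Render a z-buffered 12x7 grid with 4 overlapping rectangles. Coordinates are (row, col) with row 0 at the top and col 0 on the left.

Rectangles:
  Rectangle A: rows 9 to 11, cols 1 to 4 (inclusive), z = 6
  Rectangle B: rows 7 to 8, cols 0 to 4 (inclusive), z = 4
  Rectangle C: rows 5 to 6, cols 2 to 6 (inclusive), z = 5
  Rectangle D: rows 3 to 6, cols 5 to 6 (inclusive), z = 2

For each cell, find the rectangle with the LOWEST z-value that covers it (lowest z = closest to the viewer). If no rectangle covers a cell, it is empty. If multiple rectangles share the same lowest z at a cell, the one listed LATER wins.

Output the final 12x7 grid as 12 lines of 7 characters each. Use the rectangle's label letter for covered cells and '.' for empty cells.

.......
.......
.......
.....DD
.....DD
..CCCDD
..CCCDD
BBBBB..
BBBBB..
.AAAA..
.AAAA..
.AAAA..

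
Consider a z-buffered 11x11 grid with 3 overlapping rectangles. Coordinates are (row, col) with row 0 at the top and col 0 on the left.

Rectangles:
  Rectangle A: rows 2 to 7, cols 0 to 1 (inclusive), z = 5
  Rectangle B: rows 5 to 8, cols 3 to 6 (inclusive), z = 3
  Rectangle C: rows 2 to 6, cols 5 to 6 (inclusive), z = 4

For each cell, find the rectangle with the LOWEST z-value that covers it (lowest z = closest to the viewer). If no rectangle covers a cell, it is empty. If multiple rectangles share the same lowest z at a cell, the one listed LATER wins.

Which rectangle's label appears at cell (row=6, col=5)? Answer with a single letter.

Check cell (6,5):
  A: rows 2-7 cols 0-1 -> outside (col miss)
  B: rows 5-8 cols 3-6 z=3 -> covers; best now B (z=3)
  C: rows 2-6 cols 5-6 z=4 -> covers; best now B (z=3)
Winner: B at z=3

Answer: B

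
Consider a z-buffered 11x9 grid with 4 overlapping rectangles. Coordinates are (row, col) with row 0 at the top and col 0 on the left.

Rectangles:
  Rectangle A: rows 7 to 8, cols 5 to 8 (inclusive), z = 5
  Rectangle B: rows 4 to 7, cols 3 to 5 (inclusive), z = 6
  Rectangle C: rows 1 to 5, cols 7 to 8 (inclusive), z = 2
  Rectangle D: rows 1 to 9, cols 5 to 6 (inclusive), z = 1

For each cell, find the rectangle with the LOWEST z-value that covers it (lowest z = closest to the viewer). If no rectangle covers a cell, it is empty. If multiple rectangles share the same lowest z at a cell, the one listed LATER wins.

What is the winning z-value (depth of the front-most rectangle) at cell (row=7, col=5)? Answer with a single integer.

Check cell (7,5):
  A: rows 7-8 cols 5-8 z=5 -> covers; best now A (z=5)
  B: rows 4-7 cols 3-5 z=6 -> covers; best now A (z=5)
  C: rows 1-5 cols 7-8 -> outside (row miss)
  D: rows 1-9 cols 5-6 z=1 -> covers; best now D (z=1)
Winner: D at z=1

Answer: 1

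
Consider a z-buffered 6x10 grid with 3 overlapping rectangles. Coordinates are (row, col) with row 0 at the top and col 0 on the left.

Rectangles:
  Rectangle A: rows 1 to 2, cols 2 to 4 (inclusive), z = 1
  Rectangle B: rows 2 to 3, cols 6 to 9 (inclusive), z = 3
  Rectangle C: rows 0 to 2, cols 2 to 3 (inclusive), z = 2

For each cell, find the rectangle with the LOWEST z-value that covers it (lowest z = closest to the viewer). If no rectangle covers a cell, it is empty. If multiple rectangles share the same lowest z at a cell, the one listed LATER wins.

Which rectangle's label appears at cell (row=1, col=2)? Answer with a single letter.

Answer: A

Derivation:
Check cell (1,2):
  A: rows 1-2 cols 2-4 z=1 -> covers; best now A (z=1)
  B: rows 2-3 cols 6-9 -> outside (row miss)
  C: rows 0-2 cols 2-3 z=2 -> covers; best now A (z=1)
Winner: A at z=1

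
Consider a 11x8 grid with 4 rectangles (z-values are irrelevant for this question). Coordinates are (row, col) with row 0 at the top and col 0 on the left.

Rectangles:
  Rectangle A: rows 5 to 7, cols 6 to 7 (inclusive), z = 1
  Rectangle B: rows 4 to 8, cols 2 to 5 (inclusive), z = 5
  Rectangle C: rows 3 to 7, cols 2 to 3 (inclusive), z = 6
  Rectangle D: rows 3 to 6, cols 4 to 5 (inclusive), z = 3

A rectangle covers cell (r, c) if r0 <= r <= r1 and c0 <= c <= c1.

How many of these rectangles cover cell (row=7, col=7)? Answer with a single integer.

Answer: 1

Derivation:
Check cell (7,7):
  A: rows 5-7 cols 6-7 -> covers
  B: rows 4-8 cols 2-5 -> outside (col miss)
  C: rows 3-7 cols 2-3 -> outside (col miss)
  D: rows 3-6 cols 4-5 -> outside (row miss)
Count covering = 1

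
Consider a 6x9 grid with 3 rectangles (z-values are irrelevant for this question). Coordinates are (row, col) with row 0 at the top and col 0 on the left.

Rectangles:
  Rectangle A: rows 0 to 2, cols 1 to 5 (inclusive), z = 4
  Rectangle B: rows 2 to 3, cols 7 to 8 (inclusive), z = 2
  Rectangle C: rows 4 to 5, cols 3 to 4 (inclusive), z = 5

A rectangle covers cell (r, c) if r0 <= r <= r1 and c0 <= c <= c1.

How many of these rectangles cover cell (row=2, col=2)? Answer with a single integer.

Answer: 1

Derivation:
Check cell (2,2):
  A: rows 0-2 cols 1-5 -> covers
  B: rows 2-3 cols 7-8 -> outside (col miss)
  C: rows 4-5 cols 3-4 -> outside (row miss)
Count covering = 1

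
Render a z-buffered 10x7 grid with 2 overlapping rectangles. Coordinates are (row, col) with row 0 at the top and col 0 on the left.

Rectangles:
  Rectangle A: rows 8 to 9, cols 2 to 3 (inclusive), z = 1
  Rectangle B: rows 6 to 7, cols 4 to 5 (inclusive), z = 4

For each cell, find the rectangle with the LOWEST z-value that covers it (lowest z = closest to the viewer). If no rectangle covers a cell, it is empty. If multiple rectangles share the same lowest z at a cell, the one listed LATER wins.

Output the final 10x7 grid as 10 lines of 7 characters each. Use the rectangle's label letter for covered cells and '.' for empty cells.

.......
.......
.......
.......
.......
.......
....BB.
....BB.
..AA...
..AA...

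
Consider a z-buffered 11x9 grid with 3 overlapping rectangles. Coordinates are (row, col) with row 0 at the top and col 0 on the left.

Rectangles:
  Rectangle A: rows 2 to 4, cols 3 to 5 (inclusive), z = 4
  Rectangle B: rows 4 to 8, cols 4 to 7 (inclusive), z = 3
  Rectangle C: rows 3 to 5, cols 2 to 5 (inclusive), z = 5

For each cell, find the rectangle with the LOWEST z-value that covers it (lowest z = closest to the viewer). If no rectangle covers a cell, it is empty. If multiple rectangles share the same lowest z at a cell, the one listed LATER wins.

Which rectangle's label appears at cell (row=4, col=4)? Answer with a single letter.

Answer: B

Derivation:
Check cell (4,4):
  A: rows 2-4 cols 3-5 z=4 -> covers; best now A (z=4)
  B: rows 4-8 cols 4-7 z=3 -> covers; best now B (z=3)
  C: rows 3-5 cols 2-5 z=5 -> covers; best now B (z=3)
Winner: B at z=3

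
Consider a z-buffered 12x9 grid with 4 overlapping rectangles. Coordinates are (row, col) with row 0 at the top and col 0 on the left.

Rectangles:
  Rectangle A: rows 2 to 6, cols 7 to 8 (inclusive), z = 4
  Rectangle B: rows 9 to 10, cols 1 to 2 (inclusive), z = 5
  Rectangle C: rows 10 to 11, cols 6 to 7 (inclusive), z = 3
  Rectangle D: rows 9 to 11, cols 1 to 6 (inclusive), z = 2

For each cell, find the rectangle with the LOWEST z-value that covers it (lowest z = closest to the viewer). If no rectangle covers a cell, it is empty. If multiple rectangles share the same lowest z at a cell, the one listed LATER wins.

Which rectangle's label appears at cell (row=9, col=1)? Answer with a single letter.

Answer: D

Derivation:
Check cell (9,1):
  A: rows 2-6 cols 7-8 -> outside (row miss)
  B: rows 9-10 cols 1-2 z=5 -> covers; best now B (z=5)
  C: rows 10-11 cols 6-7 -> outside (row miss)
  D: rows 9-11 cols 1-6 z=2 -> covers; best now D (z=2)
Winner: D at z=2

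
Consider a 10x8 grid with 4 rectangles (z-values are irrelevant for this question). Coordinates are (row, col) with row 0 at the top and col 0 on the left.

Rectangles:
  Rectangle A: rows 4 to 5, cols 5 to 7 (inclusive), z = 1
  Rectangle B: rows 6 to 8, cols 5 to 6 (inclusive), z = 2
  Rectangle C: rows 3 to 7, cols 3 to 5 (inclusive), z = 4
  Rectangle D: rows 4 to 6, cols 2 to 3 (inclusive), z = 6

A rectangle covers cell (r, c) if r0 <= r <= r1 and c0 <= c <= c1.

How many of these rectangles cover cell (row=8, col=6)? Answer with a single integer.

Answer: 1

Derivation:
Check cell (8,6):
  A: rows 4-5 cols 5-7 -> outside (row miss)
  B: rows 6-8 cols 5-6 -> covers
  C: rows 3-7 cols 3-5 -> outside (row miss)
  D: rows 4-6 cols 2-3 -> outside (row miss)
Count covering = 1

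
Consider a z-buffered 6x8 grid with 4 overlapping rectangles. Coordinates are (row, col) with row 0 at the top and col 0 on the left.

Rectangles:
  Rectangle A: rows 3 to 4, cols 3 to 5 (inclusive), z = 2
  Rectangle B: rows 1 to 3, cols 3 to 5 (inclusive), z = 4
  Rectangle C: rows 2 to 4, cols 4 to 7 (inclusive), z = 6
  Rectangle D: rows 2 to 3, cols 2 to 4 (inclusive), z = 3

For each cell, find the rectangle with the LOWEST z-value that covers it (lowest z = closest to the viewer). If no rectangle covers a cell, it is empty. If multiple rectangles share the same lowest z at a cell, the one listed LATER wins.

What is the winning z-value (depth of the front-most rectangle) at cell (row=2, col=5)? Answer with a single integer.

Answer: 4

Derivation:
Check cell (2,5):
  A: rows 3-4 cols 3-5 -> outside (row miss)
  B: rows 1-3 cols 3-5 z=4 -> covers; best now B (z=4)
  C: rows 2-4 cols 4-7 z=6 -> covers; best now B (z=4)
  D: rows 2-3 cols 2-4 -> outside (col miss)
Winner: B at z=4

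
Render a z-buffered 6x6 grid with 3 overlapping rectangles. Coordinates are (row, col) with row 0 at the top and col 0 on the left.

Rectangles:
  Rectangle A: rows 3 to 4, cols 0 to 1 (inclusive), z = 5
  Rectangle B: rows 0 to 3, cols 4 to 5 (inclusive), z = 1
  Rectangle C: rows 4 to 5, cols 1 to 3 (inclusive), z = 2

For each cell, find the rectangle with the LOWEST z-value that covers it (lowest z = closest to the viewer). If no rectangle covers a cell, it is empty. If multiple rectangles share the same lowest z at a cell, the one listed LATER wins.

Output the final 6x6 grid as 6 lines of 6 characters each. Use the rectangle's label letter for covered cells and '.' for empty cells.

....BB
....BB
....BB
AA..BB
ACCC..
.CCC..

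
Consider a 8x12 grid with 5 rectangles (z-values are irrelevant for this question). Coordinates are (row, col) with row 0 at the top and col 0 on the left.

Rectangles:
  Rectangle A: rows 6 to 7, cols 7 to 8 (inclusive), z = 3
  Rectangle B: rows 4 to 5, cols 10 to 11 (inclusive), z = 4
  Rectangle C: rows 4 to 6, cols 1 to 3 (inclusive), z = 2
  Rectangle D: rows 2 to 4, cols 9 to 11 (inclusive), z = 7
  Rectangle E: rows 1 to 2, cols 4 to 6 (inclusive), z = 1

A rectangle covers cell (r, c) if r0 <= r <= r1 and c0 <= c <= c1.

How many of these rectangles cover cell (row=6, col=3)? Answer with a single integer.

Check cell (6,3):
  A: rows 6-7 cols 7-8 -> outside (col miss)
  B: rows 4-5 cols 10-11 -> outside (row miss)
  C: rows 4-6 cols 1-3 -> covers
  D: rows 2-4 cols 9-11 -> outside (row miss)
  E: rows 1-2 cols 4-6 -> outside (row miss)
Count covering = 1

Answer: 1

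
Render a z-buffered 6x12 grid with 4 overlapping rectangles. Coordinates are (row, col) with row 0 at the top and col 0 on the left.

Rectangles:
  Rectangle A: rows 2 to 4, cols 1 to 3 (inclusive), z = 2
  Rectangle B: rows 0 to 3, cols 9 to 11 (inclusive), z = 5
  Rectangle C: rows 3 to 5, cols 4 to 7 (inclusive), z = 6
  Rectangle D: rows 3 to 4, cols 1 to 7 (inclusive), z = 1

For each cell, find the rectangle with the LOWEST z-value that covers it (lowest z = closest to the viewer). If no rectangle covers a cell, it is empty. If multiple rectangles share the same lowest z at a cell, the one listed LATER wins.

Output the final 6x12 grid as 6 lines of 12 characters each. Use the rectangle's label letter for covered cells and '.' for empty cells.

.........BBB
.........BBB
.AAA.....BBB
.DDDDDDD.BBB
.DDDDDDD....
....CCCC....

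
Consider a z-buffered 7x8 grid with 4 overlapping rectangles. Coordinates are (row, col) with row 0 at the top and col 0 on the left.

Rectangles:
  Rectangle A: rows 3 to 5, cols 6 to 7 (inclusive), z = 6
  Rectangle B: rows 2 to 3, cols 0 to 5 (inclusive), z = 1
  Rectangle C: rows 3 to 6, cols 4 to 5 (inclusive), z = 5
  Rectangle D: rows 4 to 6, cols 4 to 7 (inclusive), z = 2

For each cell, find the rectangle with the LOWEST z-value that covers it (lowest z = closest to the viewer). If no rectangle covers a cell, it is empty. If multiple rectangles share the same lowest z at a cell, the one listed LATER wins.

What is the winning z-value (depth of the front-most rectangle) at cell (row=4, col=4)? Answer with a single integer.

Check cell (4,4):
  A: rows 3-5 cols 6-7 -> outside (col miss)
  B: rows 2-3 cols 0-5 -> outside (row miss)
  C: rows 3-6 cols 4-5 z=5 -> covers; best now C (z=5)
  D: rows 4-6 cols 4-7 z=2 -> covers; best now D (z=2)
Winner: D at z=2

Answer: 2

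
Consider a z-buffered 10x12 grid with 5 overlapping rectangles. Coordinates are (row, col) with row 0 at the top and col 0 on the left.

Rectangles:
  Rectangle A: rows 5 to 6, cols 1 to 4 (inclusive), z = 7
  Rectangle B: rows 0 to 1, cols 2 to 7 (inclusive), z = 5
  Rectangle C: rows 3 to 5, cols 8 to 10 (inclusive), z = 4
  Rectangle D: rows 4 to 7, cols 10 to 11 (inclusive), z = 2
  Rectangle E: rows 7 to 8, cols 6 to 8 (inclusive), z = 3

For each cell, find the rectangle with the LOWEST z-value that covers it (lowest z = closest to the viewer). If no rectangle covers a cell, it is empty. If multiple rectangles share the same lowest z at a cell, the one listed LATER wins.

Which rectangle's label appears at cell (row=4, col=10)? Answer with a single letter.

Answer: D

Derivation:
Check cell (4,10):
  A: rows 5-6 cols 1-4 -> outside (row miss)
  B: rows 0-1 cols 2-7 -> outside (row miss)
  C: rows 3-5 cols 8-10 z=4 -> covers; best now C (z=4)
  D: rows 4-7 cols 10-11 z=2 -> covers; best now D (z=2)
  E: rows 7-8 cols 6-8 -> outside (row miss)
Winner: D at z=2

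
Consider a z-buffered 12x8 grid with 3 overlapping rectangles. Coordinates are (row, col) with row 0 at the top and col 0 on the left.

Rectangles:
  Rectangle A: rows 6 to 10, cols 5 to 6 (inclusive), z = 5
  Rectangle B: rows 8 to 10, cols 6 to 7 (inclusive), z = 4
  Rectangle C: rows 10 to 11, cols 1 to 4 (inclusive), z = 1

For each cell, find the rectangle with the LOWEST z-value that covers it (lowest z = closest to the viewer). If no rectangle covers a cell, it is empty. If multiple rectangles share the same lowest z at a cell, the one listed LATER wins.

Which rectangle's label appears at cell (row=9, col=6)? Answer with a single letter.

Answer: B

Derivation:
Check cell (9,6):
  A: rows 6-10 cols 5-6 z=5 -> covers; best now A (z=5)
  B: rows 8-10 cols 6-7 z=4 -> covers; best now B (z=4)
  C: rows 10-11 cols 1-4 -> outside (row miss)
Winner: B at z=4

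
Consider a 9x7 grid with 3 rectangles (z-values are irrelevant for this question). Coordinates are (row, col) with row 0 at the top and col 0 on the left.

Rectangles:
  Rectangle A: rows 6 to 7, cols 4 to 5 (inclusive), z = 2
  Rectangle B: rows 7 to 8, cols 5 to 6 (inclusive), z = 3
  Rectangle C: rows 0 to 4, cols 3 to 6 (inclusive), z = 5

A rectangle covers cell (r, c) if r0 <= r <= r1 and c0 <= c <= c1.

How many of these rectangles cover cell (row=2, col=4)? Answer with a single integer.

Answer: 1

Derivation:
Check cell (2,4):
  A: rows 6-7 cols 4-5 -> outside (row miss)
  B: rows 7-8 cols 5-6 -> outside (row miss)
  C: rows 0-4 cols 3-6 -> covers
Count covering = 1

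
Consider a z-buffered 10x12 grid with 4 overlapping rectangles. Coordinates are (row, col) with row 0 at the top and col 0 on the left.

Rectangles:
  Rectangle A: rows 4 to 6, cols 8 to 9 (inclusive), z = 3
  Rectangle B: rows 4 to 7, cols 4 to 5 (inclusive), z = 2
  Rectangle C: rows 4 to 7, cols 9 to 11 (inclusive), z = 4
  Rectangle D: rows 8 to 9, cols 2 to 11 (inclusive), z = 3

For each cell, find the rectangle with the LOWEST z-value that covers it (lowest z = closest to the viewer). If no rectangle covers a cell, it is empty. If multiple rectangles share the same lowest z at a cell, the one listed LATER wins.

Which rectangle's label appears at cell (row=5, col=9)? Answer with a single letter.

Answer: A

Derivation:
Check cell (5,9):
  A: rows 4-6 cols 8-9 z=3 -> covers; best now A (z=3)
  B: rows 4-7 cols 4-5 -> outside (col miss)
  C: rows 4-7 cols 9-11 z=4 -> covers; best now A (z=3)
  D: rows 8-9 cols 2-11 -> outside (row miss)
Winner: A at z=3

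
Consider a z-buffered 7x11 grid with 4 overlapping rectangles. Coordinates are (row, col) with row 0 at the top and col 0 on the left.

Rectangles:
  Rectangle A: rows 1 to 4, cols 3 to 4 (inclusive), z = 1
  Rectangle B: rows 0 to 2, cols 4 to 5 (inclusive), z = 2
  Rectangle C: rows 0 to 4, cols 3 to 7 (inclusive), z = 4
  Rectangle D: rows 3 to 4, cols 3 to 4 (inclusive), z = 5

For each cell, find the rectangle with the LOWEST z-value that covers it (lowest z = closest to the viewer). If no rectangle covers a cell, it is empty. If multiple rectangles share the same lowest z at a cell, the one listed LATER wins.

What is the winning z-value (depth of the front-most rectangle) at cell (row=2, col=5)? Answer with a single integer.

Check cell (2,5):
  A: rows 1-4 cols 3-4 -> outside (col miss)
  B: rows 0-2 cols 4-5 z=2 -> covers; best now B (z=2)
  C: rows 0-4 cols 3-7 z=4 -> covers; best now B (z=2)
  D: rows 3-4 cols 3-4 -> outside (row miss)
Winner: B at z=2

Answer: 2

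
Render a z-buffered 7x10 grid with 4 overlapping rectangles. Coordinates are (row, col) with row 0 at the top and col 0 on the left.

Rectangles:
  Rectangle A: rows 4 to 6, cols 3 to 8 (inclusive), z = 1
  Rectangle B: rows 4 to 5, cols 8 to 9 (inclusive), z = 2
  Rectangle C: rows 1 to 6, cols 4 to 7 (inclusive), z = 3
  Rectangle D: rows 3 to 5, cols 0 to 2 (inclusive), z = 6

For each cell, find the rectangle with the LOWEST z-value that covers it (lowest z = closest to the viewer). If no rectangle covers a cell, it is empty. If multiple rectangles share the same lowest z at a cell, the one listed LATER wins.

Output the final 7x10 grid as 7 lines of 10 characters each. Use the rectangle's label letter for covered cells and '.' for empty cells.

..........
....CCCC..
....CCCC..
DDD.CCCC..
DDDAAAAAAB
DDDAAAAAAB
...AAAAAA.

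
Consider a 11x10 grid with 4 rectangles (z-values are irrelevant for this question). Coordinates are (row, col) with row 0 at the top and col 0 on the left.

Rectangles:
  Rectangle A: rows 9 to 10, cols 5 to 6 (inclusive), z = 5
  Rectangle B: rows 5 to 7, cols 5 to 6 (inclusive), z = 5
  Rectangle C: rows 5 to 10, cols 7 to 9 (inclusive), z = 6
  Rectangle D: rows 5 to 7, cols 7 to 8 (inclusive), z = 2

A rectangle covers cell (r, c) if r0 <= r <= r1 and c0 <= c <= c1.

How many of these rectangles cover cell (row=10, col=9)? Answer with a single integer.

Answer: 1

Derivation:
Check cell (10,9):
  A: rows 9-10 cols 5-6 -> outside (col miss)
  B: rows 5-7 cols 5-6 -> outside (row miss)
  C: rows 5-10 cols 7-9 -> covers
  D: rows 5-7 cols 7-8 -> outside (row miss)
Count covering = 1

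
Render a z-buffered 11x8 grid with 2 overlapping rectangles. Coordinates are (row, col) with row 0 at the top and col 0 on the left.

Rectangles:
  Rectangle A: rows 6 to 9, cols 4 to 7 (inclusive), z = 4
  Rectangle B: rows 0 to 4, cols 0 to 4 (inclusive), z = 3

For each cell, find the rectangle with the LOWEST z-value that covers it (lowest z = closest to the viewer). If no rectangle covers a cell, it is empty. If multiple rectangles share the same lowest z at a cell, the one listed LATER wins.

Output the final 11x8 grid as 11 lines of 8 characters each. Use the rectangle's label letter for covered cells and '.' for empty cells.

BBBBB...
BBBBB...
BBBBB...
BBBBB...
BBBBB...
........
....AAAA
....AAAA
....AAAA
....AAAA
........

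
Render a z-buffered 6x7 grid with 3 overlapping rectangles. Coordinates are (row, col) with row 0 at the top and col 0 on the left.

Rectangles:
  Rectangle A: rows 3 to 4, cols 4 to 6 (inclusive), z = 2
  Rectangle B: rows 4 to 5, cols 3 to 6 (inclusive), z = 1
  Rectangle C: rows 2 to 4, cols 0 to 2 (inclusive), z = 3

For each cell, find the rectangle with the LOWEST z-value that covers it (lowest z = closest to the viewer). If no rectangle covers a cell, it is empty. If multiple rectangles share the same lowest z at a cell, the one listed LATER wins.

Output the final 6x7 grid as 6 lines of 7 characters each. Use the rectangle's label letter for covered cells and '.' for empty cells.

.......
.......
CCC....
CCC.AAA
CCCBBBB
...BBBB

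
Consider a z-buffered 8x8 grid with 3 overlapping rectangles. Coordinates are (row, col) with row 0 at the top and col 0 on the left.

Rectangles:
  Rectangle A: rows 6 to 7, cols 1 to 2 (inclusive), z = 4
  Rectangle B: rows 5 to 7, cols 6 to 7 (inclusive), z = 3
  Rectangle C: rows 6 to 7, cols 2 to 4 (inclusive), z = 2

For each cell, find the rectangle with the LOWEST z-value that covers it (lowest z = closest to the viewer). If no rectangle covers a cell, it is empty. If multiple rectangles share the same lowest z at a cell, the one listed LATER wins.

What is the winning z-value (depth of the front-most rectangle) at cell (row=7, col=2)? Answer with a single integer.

Answer: 2

Derivation:
Check cell (7,2):
  A: rows 6-7 cols 1-2 z=4 -> covers; best now A (z=4)
  B: rows 5-7 cols 6-7 -> outside (col miss)
  C: rows 6-7 cols 2-4 z=2 -> covers; best now C (z=2)
Winner: C at z=2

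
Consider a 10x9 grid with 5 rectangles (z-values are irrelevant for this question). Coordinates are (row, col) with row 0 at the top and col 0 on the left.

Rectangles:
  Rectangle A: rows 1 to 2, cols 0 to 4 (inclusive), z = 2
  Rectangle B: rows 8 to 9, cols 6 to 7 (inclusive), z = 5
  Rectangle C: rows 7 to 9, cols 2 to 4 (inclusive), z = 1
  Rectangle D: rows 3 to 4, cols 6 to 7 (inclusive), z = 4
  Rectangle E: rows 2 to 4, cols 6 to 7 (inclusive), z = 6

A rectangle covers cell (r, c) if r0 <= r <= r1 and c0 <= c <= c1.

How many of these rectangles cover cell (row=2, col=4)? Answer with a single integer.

Answer: 1

Derivation:
Check cell (2,4):
  A: rows 1-2 cols 0-4 -> covers
  B: rows 8-9 cols 6-7 -> outside (row miss)
  C: rows 7-9 cols 2-4 -> outside (row miss)
  D: rows 3-4 cols 6-7 -> outside (row miss)
  E: rows 2-4 cols 6-7 -> outside (col miss)
Count covering = 1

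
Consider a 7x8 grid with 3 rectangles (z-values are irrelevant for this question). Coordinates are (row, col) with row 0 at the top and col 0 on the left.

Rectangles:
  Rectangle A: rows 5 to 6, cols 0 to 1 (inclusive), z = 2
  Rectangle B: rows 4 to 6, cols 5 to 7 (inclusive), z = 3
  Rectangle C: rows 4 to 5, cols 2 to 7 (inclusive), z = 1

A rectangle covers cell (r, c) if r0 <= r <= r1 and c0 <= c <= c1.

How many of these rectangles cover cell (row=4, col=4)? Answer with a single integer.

Answer: 1

Derivation:
Check cell (4,4):
  A: rows 5-6 cols 0-1 -> outside (row miss)
  B: rows 4-6 cols 5-7 -> outside (col miss)
  C: rows 4-5 cols 2-7 -> covers
Count covering = 1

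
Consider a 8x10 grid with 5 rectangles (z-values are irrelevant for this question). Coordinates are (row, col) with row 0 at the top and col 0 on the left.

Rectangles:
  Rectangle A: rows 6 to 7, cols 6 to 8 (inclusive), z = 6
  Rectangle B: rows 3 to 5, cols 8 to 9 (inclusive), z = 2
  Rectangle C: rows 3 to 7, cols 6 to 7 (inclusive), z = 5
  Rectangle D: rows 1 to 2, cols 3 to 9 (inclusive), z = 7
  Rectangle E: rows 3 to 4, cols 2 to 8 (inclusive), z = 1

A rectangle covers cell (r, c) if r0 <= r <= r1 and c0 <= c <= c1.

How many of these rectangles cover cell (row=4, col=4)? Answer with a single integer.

Check cell (4,4):
  A: rows 6-7 cols 6-8 -> outside (row miss)
  B: rows 3-5 cols 8-9 -> outside (col miss)
  C: rows 3-7 cols 6-7 -> outside (col miss)
  D: rows 1-2 cols 3-9 -> outside (row miss)
  E: rows 3-4 cols 2-8 -> covers
Count covering = 1

Answer: 1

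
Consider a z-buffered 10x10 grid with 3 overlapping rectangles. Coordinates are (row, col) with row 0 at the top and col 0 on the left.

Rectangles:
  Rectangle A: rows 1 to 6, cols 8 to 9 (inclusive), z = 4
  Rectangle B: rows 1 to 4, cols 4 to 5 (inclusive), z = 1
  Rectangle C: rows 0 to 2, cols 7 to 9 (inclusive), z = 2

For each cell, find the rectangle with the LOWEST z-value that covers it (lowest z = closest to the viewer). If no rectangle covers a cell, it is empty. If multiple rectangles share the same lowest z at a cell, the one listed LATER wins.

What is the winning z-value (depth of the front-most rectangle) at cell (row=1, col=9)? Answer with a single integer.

Check cell (1,9):
  A: rows 1-6 cols 8-9 z=4 -> covers; best now A (z=4)
  B: rows 1-4 cols 4-5 -> outside (col miss)
  C: rows 0-2 cols 7-9 z=2 -> covers; best now C (z=2)
Winner: C at z=2

Answer: 2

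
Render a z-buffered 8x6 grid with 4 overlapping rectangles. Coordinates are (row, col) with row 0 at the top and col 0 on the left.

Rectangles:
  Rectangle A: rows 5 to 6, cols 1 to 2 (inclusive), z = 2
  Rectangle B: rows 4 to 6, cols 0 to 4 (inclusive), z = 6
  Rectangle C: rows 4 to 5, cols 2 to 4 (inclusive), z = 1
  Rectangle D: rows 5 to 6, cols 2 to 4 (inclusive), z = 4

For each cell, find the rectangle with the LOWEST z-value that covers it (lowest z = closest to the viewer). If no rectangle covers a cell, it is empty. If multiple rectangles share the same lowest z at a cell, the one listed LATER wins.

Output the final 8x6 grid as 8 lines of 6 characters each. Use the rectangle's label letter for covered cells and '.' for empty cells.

......
......
......
......
BBCCC.
BACCC.
BAADD.
......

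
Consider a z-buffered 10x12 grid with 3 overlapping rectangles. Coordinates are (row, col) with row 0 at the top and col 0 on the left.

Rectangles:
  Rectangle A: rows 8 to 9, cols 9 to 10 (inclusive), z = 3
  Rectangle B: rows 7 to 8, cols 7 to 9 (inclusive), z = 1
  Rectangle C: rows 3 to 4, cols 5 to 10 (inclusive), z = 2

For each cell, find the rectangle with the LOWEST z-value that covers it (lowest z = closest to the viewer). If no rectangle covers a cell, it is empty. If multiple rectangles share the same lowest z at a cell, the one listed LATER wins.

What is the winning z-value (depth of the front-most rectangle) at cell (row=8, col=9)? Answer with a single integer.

Answer: 1

Derivation:
Check cell (8,9):
  A: rows 8-9 cols 9-10 z=3 -> covers; best now A (z=3)
  B: rows 7-8 cols 7-9 z=1 -> covers; best now B (z=1)
  C: rows 3-4 cols 5-10 -> outside (row miss)
Winner: B at z=1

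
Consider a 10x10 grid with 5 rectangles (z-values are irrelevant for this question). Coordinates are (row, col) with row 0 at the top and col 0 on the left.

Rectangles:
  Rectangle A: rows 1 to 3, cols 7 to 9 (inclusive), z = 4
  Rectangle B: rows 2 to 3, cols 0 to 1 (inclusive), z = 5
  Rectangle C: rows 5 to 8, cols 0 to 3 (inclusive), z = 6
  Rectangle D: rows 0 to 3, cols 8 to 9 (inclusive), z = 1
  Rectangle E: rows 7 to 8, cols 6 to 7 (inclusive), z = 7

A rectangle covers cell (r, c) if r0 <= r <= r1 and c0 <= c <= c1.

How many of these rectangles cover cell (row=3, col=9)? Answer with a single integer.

Check cell (3,9):
  A: rows 1-3 cols 7-9 -> covers
  B: rows 2-3 cols 0-1 -> outside (col miss)
  C: rows 5-8 cols 0-3 -> outside (row miss)
  D: rows 0-3 cols 8-9 -> covers
  E: rows 7-8 cols 6-7 -> outside (row miss)
Count covering = 2

Answer: 2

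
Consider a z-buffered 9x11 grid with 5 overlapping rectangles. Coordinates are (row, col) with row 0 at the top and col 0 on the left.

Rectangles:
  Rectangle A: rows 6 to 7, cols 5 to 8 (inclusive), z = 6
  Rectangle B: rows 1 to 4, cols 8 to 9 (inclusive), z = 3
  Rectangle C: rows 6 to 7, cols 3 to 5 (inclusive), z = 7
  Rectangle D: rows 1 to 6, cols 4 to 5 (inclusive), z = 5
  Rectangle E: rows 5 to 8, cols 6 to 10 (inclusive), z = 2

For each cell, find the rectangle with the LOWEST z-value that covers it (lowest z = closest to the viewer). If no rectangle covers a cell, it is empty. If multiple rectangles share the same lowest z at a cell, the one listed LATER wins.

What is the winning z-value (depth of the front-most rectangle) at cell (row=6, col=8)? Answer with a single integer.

Answer: 2

Derivation:
Check cell (6,8):
  A: rows 6-7 cols 5-8 z=6 -> covers; best now A (z=6)
  B: rows 1-4 cols 8-9 -> outside (row miss)
  C: rows 6-7 cols 3-5 -> outside (col miss)
  D: rows 1-6 cols 4-5 -> outside (col miss)
  E: rows 5-8 cols 6-10 z=2 -> covers; best now E (z=2)
Winner: E at z=2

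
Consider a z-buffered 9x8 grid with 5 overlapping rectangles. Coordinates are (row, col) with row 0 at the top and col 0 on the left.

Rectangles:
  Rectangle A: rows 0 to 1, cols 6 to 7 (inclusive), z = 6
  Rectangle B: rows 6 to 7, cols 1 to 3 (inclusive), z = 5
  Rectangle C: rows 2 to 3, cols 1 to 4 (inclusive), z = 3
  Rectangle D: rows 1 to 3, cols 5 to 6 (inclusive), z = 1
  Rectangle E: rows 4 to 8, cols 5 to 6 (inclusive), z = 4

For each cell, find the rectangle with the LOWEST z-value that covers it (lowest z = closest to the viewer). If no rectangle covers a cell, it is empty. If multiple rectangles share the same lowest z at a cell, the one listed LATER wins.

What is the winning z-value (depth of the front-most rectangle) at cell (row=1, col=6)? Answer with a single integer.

Answer: 1

Derivation:
Check cell (1,6):
  A: rows 0-1 cols 6-7 z=6 -> covers; best now A (z=6)
  B: rows 6-7 cols 1-3 -> outside (row miss)
  C: rows 2-3 cols 1-4 -> outside (row miss)
  D: rows 1-3 cols 5-6 z=1 -> covers; best now D (z=1)
  E: rows 4-8 cols 5-6 -> outside (row miss)
Winner: D at z=1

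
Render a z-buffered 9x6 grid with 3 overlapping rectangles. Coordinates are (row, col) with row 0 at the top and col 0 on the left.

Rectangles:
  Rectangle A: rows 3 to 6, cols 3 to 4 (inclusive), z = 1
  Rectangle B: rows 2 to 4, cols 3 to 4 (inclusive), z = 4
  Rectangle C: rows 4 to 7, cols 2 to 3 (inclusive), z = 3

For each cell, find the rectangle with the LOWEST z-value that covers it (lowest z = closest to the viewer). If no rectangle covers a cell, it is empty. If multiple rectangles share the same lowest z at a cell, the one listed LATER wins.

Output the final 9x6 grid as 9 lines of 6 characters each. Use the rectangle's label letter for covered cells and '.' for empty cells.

......
......
...BB.
...AA.
..CAA.
..CAA.
..CAA.
..CC..
......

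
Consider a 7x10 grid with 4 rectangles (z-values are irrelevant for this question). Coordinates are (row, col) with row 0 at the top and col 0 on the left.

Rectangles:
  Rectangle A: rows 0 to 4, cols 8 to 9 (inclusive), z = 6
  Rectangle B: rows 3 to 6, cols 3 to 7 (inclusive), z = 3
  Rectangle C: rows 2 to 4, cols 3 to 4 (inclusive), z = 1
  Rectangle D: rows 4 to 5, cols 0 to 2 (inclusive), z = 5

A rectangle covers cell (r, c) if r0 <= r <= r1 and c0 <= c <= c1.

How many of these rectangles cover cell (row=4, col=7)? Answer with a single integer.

Answer: 1

Derivation:
Check cell (4,7):
  A: rows 0-4 cols 8-9 -> outside (col miss)
  B: rows 3-6 cols 3-7 -> covers
  C: rows 2-4 cols 3-4 -> outside (col miss)
  D: rows 4-5 cols 0-2 -> outside (col miss)
Count covering = 1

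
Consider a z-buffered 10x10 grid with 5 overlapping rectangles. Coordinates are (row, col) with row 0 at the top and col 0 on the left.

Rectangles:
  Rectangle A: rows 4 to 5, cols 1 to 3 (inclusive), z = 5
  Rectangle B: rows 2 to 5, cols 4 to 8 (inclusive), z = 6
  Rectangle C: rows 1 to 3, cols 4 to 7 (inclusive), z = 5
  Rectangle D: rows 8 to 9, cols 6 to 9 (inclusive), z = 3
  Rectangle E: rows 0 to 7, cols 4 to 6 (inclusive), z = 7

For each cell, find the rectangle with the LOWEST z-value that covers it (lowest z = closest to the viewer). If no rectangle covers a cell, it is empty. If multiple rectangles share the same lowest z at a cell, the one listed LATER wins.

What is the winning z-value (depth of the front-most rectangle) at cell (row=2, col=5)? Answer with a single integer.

Check cell (2,5):
  A: rows 4-5 cols 1-3 -> outside (row miss)
  B: rows 2-5 cols 4-8 z=6 -> covers; best now B (z=6)
  C: rows 1-3 cols 4-7 z=5 -> covers; best now C (z=5)
  D: rows 8-9 cols 6-9 -> outside (row miss)
  E: rows 0-7 cols 4-6 z=7 -> covers; best now C (z=5)
Winner: C at z=5

Answer: 5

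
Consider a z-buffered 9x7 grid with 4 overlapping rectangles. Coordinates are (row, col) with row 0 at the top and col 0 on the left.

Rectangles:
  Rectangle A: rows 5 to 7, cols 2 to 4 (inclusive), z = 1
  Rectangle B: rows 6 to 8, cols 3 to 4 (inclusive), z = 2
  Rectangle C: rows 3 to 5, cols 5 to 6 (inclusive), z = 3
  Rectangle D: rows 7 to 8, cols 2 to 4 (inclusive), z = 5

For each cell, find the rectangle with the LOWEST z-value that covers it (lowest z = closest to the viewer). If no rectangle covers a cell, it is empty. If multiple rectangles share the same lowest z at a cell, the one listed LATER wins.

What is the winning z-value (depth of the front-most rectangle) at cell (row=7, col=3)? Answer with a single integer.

Check cell (7,3):
  A: rows 5-7 cols 2-4 z=1 -> covers; best now A (z=1)
  B: rows 6-8 cols 3-4 z=2 -> covers; best now A (z=1)
  C: rows 3-5 cols 5-6 -> outside (row miss)
  D: rows 7-8 cols 2-4 z=5 -> covers; best now A (z=1)
Winner: A at z=1

Answer: 1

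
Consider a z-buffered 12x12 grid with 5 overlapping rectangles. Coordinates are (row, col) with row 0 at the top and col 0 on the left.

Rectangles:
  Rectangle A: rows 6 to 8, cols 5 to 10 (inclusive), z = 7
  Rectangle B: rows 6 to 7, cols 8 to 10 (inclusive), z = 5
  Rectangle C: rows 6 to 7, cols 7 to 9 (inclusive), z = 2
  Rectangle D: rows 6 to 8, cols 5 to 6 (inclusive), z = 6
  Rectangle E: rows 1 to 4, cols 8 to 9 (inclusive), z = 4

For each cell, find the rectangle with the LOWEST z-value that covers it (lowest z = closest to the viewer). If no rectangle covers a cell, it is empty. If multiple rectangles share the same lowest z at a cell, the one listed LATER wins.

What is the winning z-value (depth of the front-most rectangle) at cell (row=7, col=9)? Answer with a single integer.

Check cell (7,9):
  A: rows 6-8 cols 5-10 z=7 -> covers; best now A (z=7)
  B: rows 6-7 cols 8-10 z=5 -> covers; best now B (z=5)
  C: rows 6-7 cols 7-9 z=2 -> covers; best now C (z=2)
  D: rows 6-8 cols 5-6 -> outside (col miss)
  E: rows 1-4 cols 8-9 -> outside (row miss)
Winner: C at z=2

Answer: 2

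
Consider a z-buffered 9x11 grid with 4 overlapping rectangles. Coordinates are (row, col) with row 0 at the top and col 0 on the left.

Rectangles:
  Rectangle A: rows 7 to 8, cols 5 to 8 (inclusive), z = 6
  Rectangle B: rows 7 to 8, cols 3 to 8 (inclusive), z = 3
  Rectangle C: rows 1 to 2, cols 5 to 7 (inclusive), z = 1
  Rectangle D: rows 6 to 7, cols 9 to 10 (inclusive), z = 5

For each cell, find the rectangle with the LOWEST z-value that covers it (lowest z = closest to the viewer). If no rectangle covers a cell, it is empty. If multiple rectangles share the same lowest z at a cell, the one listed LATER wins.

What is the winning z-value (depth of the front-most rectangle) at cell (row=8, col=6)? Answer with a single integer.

Check cell (8,6):
  A: rows 7-8 cols 5-8 z=6 -> covers; best now A (z=6)
  B: rows 7-8 cols 3-8 z=3 -> covers; best now B (z=3)
  C: rows 1-2 cols 5-7 -> outside (row miss)
  D: rows 6-7 cols 9-10 -> outside (row miss)
Winner: B at z=3

Answer: 3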